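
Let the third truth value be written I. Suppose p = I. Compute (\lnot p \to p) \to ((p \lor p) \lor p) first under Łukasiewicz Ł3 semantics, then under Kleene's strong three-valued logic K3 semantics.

I; I

In Łukasiewicz Ł3: \lnot p = \lnot I = I
\lnot p \to p = I \to I = ⊤  [min(1, 1−½+½)]
p \lor p = I \lor I = I
(p \lor p) \lor p = I \lor I = I
(\lnot p \to p) \to ((p \lor p) \lor p) = ⊤ \to I = I
In Kleene's strong three-valued logic K3: \lnot p = \lnot I = I
\lnot p \to p = I \to I = I  [\lnot I \lor I]
p \lor p = I \lor I = I
(p \lor p) \lor p = I \lor I = I
(\lnot p \to p) \to ((p \lor p) \lor p) = I \to I = I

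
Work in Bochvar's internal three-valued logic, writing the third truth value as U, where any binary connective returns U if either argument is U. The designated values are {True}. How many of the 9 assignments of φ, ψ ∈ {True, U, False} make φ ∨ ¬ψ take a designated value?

Designated under: (φ=True, ψ=True); (φ=True, ψ=False); (φ=False, ψ=False).

3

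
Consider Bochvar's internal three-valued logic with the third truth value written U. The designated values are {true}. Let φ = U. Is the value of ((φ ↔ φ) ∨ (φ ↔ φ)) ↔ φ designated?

φ ↔ φ = U ↔ U = U
φ ↔ φ = U ↔ U = U
(φ ↔ φ) ∨ (φ ↔ φ) = U ∨ U = U
((φ ↔ φ) ∨ (φ ↔ φ)) ↔ φ = U ↔ U = U
U ∉ {true}.

No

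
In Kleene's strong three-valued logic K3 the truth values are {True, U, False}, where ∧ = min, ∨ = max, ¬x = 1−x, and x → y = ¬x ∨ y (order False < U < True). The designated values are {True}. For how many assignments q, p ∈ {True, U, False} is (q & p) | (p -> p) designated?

Of the 9 assignments, 6 give a value in {True}.

6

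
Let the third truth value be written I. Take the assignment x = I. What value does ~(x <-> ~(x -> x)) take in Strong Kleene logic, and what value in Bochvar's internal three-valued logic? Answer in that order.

I; I

In Strong Kleene logic: x -> x = I -> I = I  [~I | I]
~(x -> x) = ~I = I
x <-> ~(x -> x) = I <-> I = I
~(x <-> ~(x -> x)) = ~I = I
In Bochvar's internal three-valued logic: x -> x = I -> I = I  [any arg is the third value ⇒ result is the third value]
~(x -> x) = ~I = I
x <-> ~(x -> x) = I <-> I = I
~(x <-> ~(x -> x)) = ~I = I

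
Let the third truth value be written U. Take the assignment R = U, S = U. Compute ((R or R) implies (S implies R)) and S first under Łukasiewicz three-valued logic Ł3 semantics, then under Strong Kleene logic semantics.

U; U

In Łukasiewicz three-valued logic Ł3: R or R = U or U = U
S implies R = U implies U = T  [min(1, 1−½+½)]
(R or R) implies (S implies R) = U implies T = T
((R or R) implies (S implies R)) and S = T and U = U
In Strong Kleene logic: R or R = U or U = U
S implies R = U implies U = U
(R or R) implies (S implies R) = U implies U = U
((R or R) implies (S implies R)) and S = U and U = U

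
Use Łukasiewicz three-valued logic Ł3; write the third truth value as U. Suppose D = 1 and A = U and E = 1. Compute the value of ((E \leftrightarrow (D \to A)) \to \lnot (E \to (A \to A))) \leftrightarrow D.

D \to A = 1 \to U = U  [min(1, 1−1+½)]
E \leftrightarrow (D \to A) = 1 \leftrightarrow U = U
A \to A = U \to U = 1
E \to (A \to A) = 1 \to 1 = 1
\lnot (E \to (A \to A)) = \lnot 1 = 0
(E \leftrightarrow (D \to A)) \to \lnot (E \to (A \to A)) = U \to 0 = U
((E \leftrightarrow (D \to A)) \to \lnot (E \to (A \to A))) \leftrightarrow D = U \leftrightarrow 1 = U

U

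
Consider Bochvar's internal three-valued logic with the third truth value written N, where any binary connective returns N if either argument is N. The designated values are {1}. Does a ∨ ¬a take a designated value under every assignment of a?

No

Countermodel: a=N gives N, which is not designated.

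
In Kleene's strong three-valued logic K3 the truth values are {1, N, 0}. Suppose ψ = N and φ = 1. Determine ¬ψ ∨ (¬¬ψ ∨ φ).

¬ψ = ¬N = N
¬ψ = ¬N = N
¬¬ψ = ¬N = N
¬¬ψ ∨ φ = N ∨ 1 = 1
¬ψ ∨ (¬¬ψ ∨ φ) = N ∨ 1 = 1

1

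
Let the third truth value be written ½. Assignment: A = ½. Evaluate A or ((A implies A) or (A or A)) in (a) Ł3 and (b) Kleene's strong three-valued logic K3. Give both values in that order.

In Ł3: A implies A = ½ implies ½ = true
A or A = ½ or ½ = ½
(A implies A) or (A or A) = true or ½ = true
A or ((A implies A) or (A or A)) = ½ or true = true
In Kleene's strong three-valued logic K3: A implies A = ½ implies ½ = ½
A or A = ½ or ½ = ½
(A implies A) or (A or A) = ½ or ½ = ½
A or ((A implies A) or (A or A)) = ½ or ½ = ½
They differ because Ł3 and Kleene's strong three-valued logic K3 treat ½ differently under implication.

true; ½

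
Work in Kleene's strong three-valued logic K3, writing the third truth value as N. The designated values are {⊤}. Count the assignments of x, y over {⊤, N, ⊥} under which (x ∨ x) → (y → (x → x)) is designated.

7

Of the 9 assignments, 7 give a value in {⊤}.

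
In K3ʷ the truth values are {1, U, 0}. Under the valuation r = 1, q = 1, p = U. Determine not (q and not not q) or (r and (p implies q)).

U

not q = not 1 = 0
not not q = not 0 = 1
q and not not q = 1 and 1 = 1
not (q and not not q) = not 1 = 0
p implies q = U implies 1 = U  [any arg is the third value ⇒ result is the third value]
r and (p implies q) = 1 and U = U
not (q and not not q) or (r and (p implies q)) = 0 or U = U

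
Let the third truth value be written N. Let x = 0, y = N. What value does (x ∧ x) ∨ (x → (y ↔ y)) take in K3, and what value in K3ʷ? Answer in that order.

In K3: x ∧ x = 0 ∧ 0 = 0
y ↔ y = N ↔ N = N
x → (y ↔ y) = 0 → N = 1  [¬0 ∨ N]
(x ∧ x) ∨ (x → (y ↔ y)) = 0 ∨ 1 = 1
In K3ʷ: x ∧ x = 0 ∧ 0 = 0
y ↔ y = N ↔ N = N
x → (y ↔ y) = 0 → N = N  [any arg is the third value ⇒ result is the third value]
(x ∧ x) ∨ (x → (y ↔ y)) = 0 ∨ N = N
They differ because K3 and K3ʷ treat N differently under the binary connectives.

1; N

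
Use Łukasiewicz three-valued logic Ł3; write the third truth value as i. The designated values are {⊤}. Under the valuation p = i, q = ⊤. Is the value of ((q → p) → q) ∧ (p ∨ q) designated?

Yes

q → p = ⊤ → i = i  [min(1, 1−1+½)]
(q → p) → q = i → ⊤ = ⊤
p ∨ q = i ∨ ⊤ = ⊤
((q → p) → q) ∧ (p ∨ q) = ⊤ ∧ ⊤ = ⊤
⊤ ∈ {⊤}.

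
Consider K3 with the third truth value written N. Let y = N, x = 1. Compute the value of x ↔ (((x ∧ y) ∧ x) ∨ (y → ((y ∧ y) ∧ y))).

N

x ∧ y = 1 ∧ N = N
(x ∧ y) ∧ x = N ∧ 1 = N
y ∧ y = N ∧ N = N
(y ∧ y) ∧ y = N ∧ N = N
y → ((y ∧ y) ∧ y) = N → N = N  [¬N ∨ N]
((x ∧ y) ∧ x) ∨ (y → ((y ∧ y) ∧ y)) = N ∨ N = N
x ↔ (((x ∧ y) ∧ x) ∨ (y → ((y ∧ y) ∧ y))) = 1 ↔ N = N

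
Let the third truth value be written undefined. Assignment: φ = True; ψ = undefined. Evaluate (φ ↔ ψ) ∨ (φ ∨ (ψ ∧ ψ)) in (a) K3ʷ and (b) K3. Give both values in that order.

undefined; True

In K3ʷ: φ ↔ ψ = True ↔ undefined = undefined
ψ ∧ ψ = undefined ∧ undefined = undefined
φ ∨ (ψ ∧ ψ) = True ∨ undefined = undefined
(φ ↔ ψ) ∨ (φ ∨ (ψ ∧ ψ)) = undefined ∨ undefined = undefined
In K3: φ ↔ ψ = True ↔ undefined = undefined
ψ ∧ ψ = undefined ∧ undefined = undefined
φ ∨ (ψ ∧ ψ) = True ∨ undefined = True
(φ ↔ ψ) ∨ (φ ∨ (ψ ∧ ψ)) = undefined ∨ True = True
They differ because K3ʷ and K3 treat undefined differently under the binary connectives.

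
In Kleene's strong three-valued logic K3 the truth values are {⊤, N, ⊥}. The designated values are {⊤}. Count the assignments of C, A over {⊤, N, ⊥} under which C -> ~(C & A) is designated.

Of the 9 assignments, 5 give a value in {⊤}.

5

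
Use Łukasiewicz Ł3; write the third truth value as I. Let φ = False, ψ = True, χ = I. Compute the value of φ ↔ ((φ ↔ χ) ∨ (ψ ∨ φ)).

φ ↔ χ = False ↔ I = I
ψ ∨ φ = True ∨ False = True
(φ ↔ χ) ∨ (ψ ∨ φ) = I ∨ True = True
φ ↔ ((φ ↔ χ) ∨ (ψ ∨ φ)) = False ↔ True = False

False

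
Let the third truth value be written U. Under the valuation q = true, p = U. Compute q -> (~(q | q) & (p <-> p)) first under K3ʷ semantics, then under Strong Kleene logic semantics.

In K3ʷ: q | q = true | true = true
~(q | q) = ~true = false
p <-> p = U <-> U = U
~(q | q) & (p <-> p) = false & U = U
q -> (~(q | q) & (p <-> p)) = true -> U = U  [any arg is the third value ⇒ result is the third value]
In Strong Kleene logic: q | q = true | true = true
~(q | q) = ~true = false
p <-> p = U <-> U = U
~(q | q) & (p <-> p) = false & U = false
q -> (~(q | q) & (p <-> p)) = true -> false = false
They differ because K3ʷ and Strong Kleene logic treat U differently under the binary connectives.

U; false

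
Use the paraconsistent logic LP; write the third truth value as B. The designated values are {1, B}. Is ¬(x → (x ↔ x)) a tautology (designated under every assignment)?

Countermodel: x=1 gives 0, which is not designated.

No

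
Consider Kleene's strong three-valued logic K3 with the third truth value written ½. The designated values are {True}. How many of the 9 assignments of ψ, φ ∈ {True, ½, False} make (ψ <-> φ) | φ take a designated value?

4

Designated under: (ψ=True, φ=True); (ψ=½, φ=True); (ψ=False, φ=True); (ψ=False, φ=False).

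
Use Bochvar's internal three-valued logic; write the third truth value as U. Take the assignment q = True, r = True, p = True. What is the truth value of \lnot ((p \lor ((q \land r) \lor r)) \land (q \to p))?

q \land r = True \land True = True
(q \land r) \lor r = True \lor True = True
p \lor ((q \land r) \lor r) = True \lor True = True
q \to p = True \to True = True
(p \lor ((q \land r) \lor r)) \land (q \to p) = True \land True = True
\lnot ((p \lor ((q \land r) \lor r)) \land (q \to p)) = \lnot True = False

False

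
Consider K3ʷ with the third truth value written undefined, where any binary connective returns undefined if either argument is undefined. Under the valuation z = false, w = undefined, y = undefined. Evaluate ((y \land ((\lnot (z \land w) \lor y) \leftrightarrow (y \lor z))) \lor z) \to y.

undefined

z \land w = false \land undefined = undefined
\lnot (z \land w) = \lnot undefined = undefined
\lnot (z \land w) \lor y = undefined \lor undefined = undefined
y \lor z = undefined \lor false = undefined
(\lnot (z \land w) \lor y) \leftrightarrow (y \lor z) = undefined \leftrightarrow undefined = undefined
y \land ((\lnot (z \land w) \lor y) \leftrightarrow (y \lor z)) = undefined \land undefined = undefined
(y \land ((\lnot (z \land w) \lor y) \leftrightarrow (y \lor z))) \lor z = undefined \lor false = undefined
((y \land ((\lnot (z \land w) \lor y) \leftrightarrow (y \lor z))) \lor z) \to y = undefined \to undefined = undefined  [any arg is the third value ⇒ result is the third value]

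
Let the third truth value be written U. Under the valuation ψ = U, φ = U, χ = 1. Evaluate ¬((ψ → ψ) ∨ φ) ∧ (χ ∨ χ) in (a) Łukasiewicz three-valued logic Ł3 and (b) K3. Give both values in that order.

In Łukasiewicz three-valued logic Ł3: ψ → ψ = U → U = 1  [min(1, 1−½+½)]
(ψ → ψ) ∨ φ = 1 ∨ U = 1
¬((ψ → ψ) ∨ φ) = ¬1 = 0
χ ∨ χ = 1 ∨ 1 = 1
¬((ψ → ψ) ∨ φ) ∧ (χ ∨ χ) = 0 ∧ 1 = 0
In K3: ψ → ψ = U → U = U  [¬U ∨ U]
(ψ → ψ) ∨ φ = U ∨ U = U
¬((ψ → ψ) ∨ φ) = ¬U = U
χ ∨ χ = 1 ∨ 1 = 1
¬((ψ → ψ) ∨ φ) ∧ (χ ∨ χ) = U ∧ 1 = U
They differ because Łukasiewicz three-valued logic Ł3 and K3 treat U differently under implication.

0; U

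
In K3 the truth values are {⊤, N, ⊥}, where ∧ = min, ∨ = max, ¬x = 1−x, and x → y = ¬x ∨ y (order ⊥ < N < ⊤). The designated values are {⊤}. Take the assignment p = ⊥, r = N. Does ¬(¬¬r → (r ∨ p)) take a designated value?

No

¬r = ¬N = N
¬¬r = ¬N = N
r ∨ p = N ∨ ⊥ = N
¬¬r → (r ∨ p) = N → N = N  [¬N ∨ N]
¬(¬¬r → (r ∨ p)) = ¬N = N
N ∉ {⊤}.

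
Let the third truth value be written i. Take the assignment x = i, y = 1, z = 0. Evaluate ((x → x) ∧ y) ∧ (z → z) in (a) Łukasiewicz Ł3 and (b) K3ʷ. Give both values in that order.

In Łukasiewicz Ł3: x → x = i → i = 1  [min(1, 1−½+½)]
(x → x) ∧ y = 1 ∧ 1 = 1
z → z = 0 → 0 = 1
((x → x) ∧ y) ∧ (z → z) = 1 ∧ 1 = 1
In K3ʷ: x → x = i → i = i  [any arg is the third value ⇒ result is the third value]
(x → x) ∧ y = i ∧ 1 = i
z → z = 0 → 0 = 1
((x → x) ∧ y) ∧ (z → z) = i ∧ 1 = i
They differ because Łukasiewicz Ł3 and K3ʷ treat i differently under the binary connectives.

1; i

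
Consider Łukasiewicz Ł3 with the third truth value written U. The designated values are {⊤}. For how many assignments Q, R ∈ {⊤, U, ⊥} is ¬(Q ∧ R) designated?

5

Of the 9 assignments, 5 give a value in {⊤}.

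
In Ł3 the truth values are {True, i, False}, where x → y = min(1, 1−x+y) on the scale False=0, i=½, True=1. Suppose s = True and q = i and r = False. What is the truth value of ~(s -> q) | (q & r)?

s -> q = True -> i = i
~(s -> q) = ~i = i
q & r = i & False = False
~(s -> q) | (q & r) = i | False = i

i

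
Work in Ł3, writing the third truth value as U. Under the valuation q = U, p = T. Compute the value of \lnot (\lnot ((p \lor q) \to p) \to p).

p \lor q = T \lor U = T
(p \lor q) \to p = T \to T = T
\lnot ((p \lor q) \to p) = \lnot T = F
\lnot ((p \lor q) \to p) \to p = F \to T = T
\lnot (\lnot ((p \lor q) \to p) \to p) = \lnot T = F

F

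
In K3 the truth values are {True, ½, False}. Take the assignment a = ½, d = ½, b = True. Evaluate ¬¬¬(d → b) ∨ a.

d → b = ½ → True = True
¬(d → b) = ¬True = False
¬¬(d → b) = ¬False = True
¬¬¬(d → b) = ¬True = False
¬¬¬(d → b) ∨ a = False ∨ ½ = ½

½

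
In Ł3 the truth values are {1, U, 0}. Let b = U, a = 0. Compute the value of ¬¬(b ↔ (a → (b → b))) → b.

b → b = U → U = 1  [min(1, 1−½+½)]
a → (b → b) = 0 → 1 = 1
b ↔ (a → (b → b)) = U ↔ 1 = U
¬(b ↔ (a → (b → b))) = ¬U = U
¬¬(b ↔ (a → (b → b))) = ¬U = U
¬¬(b ↔ (a → (b → b))) → b = U → U = 1

1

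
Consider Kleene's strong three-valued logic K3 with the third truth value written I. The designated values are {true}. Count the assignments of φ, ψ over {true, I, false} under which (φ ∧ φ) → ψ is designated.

5

Of the 9 assignments, 5 give a value in {true}.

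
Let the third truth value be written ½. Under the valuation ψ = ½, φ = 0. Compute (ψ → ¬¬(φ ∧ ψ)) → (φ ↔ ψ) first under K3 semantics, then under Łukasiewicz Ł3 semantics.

In K3: φ ∧ ψ = 0 ∧ ½ = 0
¬(φ ∧ ψ) = ¬0 = 1
¬¬(φ ∧ ψ) = ¬1 = 0
ψ → ¬¬(φ ∧ ψ) = ½ → 0 = ½  [¬½ ∨ 0]
φ ↔ ψ = 0 ↔ ½ = ½
(ψ → ¬¬(φ ∧ ψ)) → (φ ↔ ψ) = ½ → ½ = ½
In Łukasiewicz Ł3: φ ∧ ψ = 0 ∧ ½ = 0
¬(φ ∧ ψ) = ¬0 = 1
¬¬(φ ∧ ψ) = ¬1 = 0
ψ → ¬¬(φ ∧ ψ) = ½ → 0 = ½  [min(1, 1−½+0)]
φ ↔ ψ = 0 ↔ ½ = ½
(ψ → ¬¬(φ ∧ ψ)) → (φ ↔ ψ) = ½ → ½ = 1
They differ because K3 and Łukasiewicz Ł3 treat ½ differently under implication.

½; 1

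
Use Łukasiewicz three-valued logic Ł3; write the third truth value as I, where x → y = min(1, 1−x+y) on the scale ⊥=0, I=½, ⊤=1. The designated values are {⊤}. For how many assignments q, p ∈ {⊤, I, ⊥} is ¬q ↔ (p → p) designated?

Designated under: (q=⊥, p=⊤); (q=⊥, p=I); (q=⊥, p=⊥).

3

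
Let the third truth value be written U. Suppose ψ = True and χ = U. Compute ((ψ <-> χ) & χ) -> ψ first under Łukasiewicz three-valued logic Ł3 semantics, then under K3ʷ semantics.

True; U

In Łukasiewicz three-valued logic Ł3: ψ <-> χ = True <-> U = U  [1 − |1−½|]
(ψ <-> χ) & χ = U & U = U
((ψ <-> χ) & χ) -> ψ = U -> True = True
In K3ʷ: ψ <-> χ = True <-> U = U
(ψ <-> χ) & χ = U & U = U
((ψ <-> χ) & χ) -> ψ = U -> True = U  [any arg is the third value ⇒ result is the third value]
They differ because Łukasiewicz three-valued logic Ł3 and K3ʷ treat U differently under the binary connectives.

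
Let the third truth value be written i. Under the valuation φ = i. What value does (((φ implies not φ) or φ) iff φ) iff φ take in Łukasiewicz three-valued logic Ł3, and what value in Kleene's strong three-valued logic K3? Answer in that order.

⊤; i

In Łukasiewicz three-valued logic Ł3: not φ = not i = i
φ implies not φ = i implies i = ⊤
(φ implies not φ) or φ = ⊤ or i = ⊤
((φ implies not φ) or φ) iff φ = ⊤ iff i = i
(((φ implies not φ) or φ) iff φ) iff φ = i iff i = ⊤
In Kleene's strong three-valued logic K3: not φ = not i = i
φ implies not φ = i implies i = i  [not i or i]
(φ implies not φ) or φ = i or i = i
((φ implies not φ) or φ) iff φ = i iff i = i
(((φ implies not φ) or φ) iff φ) iff φ = i iff i = i
They differ because Łukasiewicz three-valued logic Ł3 and Kleene's strong three-valued logic K3 treat i differently under implication.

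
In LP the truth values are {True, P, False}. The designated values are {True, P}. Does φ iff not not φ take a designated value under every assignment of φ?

Every assignment of φ over {True, P, False} gives a value in {True, P}.
In particular, with φ=P: φ iff not not φ = P.

Yes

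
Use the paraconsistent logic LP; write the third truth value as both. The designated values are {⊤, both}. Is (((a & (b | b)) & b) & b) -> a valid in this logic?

Every assignment of a, b over {⊤, both, ⊥} gives a value in {⊤, both}.
In particular, with a=both, b=both: (((a & (b | b)) & b) & b) -> a = both.

Yes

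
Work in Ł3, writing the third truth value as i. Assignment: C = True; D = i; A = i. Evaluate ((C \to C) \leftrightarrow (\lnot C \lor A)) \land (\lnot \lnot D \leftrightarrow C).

i

C \to C = True \to True = True
\lnot C = \lnot True = False
\lnot C \lor A = False \lor i = i
(C \to C) \leftrightarrow (\lnot C \lor A) = True \leftrightarrow i = i
\lnot D = \lnot i = i
\lnot \lnot D = \lnot i = i
\lnot \lnot D \leftrightarrow C = i \leftrightarrow True = i
((C \to C) \leftrightarrow (\lnot C \lor A)) \land (\lnot \lnot D \leftrightarrow C) = i \land i = i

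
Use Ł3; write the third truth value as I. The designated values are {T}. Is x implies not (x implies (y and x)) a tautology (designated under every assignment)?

No

Countermodel: x=T, y=T gives F, which is not designated.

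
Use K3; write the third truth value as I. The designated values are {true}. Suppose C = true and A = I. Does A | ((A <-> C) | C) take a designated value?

Yes

A <-> C = I <-> true = I
(A <-> C) | C = I | true = true
A | ((A <-> C) | C) = I | true = true
true ∈ {true}.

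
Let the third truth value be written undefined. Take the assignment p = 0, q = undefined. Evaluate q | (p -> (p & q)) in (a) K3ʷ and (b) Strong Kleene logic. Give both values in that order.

undefined; 1

In K3ʷ: p & q = 0 & undefined = undefined
p -> (p & q) = 0 -> undefined = undefined  [any arg is the third value ⇒ result is the third value]
q | (p -> (p & q)) = undefined | undefined = undefined
In Strong Kleene logic: p & q = 0 & undefined = 0
p -> (p & q) = 0 -> 0 = 1
q | (p -> (p & q)) = undefined | 1 = 1
They differ because K3ʷ and Strong Kleene logic treat undefined differently under the binary connectives.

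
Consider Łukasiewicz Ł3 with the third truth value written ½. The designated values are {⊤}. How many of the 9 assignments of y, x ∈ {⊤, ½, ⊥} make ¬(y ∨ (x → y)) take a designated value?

Designated under: (y=⊥, x=⊤).

1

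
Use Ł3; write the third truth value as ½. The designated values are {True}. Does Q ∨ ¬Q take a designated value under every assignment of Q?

Countermodel: Q=½ gives ½, which is not designated.

No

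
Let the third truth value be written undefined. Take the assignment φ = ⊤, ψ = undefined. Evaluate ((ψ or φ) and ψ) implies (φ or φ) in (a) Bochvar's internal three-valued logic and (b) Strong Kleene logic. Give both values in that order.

undefined; ⊤

In Bochvar's internal three-valued logic: ψ or φ = undefined or ⊤ = undefined
(ψ or φ) and ψ = undefined and undefined = undefined
φ or φ = ⊤ or ⊤ = ⊤
((ψ or φ) and ψ) implies (φ or φ) = undefined implies ⊤ = undefined
In Strong Kleene logic: ψ or φ = undefined or ⊤ = ⊤
(ψ or φ) and ψ = ⊤ and undefined = undefined
φ or φ = ⊤ or ⊤ = ⊤
((ψ or φ) and ψ) implies (φ or φ) = undefined implies ⊤ = ⊤
They differ because Bochvar's internal three-valued logic and Strong Kleene logic treat undefined differently under the binary connectives.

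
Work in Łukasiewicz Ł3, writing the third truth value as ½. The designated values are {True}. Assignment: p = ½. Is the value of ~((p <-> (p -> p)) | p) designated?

No

p -> p = ½ -> ½ = True  [min(1, 1−½+½)]
p <-> (p -> p) = ½ <-> True = ½
(p <-> (p -> p)) | p = ½ | ½ = ½
~((p <-> (p -> p)) | p) = ~½ = ½
½ ∉ {True}.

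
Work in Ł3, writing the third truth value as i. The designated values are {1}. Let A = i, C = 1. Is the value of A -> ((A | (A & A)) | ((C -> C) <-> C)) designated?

A & A = i & i = i
A | (A & A) = i | i = i
C -> C = 1 -> 1 = 1
(C -> C) <-> C = 1 <-> 1 = 1
(A | (A & A)) | ((C -> C) <-> C) = i | 1 = 1
A -> ((A | (A & A)) | ((C -> C) <-> C)) = i -> 1 = 1  [min(1, 1−½+1)]
1 ∈ {1}.

Yes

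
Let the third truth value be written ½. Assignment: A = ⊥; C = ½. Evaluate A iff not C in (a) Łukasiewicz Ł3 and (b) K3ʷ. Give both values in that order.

In Łukasiewicz Ł3: not C = not ½ = ½
A iff not C = ⊥ iff ½ = ½  [1 − |0−½|]
In K3ʷ: not C = not ½ = ½
A iff not C = ⊥ iff ½ = ½

½; ½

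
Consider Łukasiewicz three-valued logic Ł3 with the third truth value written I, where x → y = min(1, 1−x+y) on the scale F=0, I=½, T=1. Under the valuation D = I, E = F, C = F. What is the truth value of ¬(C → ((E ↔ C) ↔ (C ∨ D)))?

E ↔ C = F ↔ F = T
C ∨ D = F ∨ I = I
(E ↔ C) ↔ (C ∨ D) = T ↔ I = I  [1 − |1−½|]
C → ((E ↔ C) ↔ (C ∨ D)) = F → I = T
¬(C → ((E ↔ C) ↔ (C ∨ D))) = ¬T = F

F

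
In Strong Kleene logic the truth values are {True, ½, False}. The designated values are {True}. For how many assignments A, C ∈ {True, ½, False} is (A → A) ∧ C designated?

2

Designated under: (A=True, C=True); (A=False, C=True).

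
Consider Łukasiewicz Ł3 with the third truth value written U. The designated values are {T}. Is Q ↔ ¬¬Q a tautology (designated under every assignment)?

Every assignment of Q over {T, U, F} gives a value in {T}.
In particular, with Q=U: Q ↔ ¬¬Q = T.

Yes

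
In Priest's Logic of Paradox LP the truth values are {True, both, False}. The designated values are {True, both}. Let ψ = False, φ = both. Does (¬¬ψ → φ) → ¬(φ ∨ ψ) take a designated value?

Yes

¬ψ = ¬False = True
¬¬ψ = ¬True = False
¬¬ψ → φ = False → both = True  [¬False ∨ both]
φ ∨ ψ = both ∨ False = both
¬(φ ∨ ψ) = ¬both = both
(¬¬ψ → φ) → ¬(φ ∨ ψ) = True → both = both
both ∈ {True, both}.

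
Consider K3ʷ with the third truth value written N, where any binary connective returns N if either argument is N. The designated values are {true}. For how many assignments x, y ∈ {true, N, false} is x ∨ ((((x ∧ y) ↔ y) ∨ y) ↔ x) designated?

2

Designated under: (x=true, y=true); (x=true, y=false).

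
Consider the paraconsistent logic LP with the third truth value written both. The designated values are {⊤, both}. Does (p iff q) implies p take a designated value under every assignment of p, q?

No

Countermodel: p=⊥, q=⊥ gives ⊥, which is not designated.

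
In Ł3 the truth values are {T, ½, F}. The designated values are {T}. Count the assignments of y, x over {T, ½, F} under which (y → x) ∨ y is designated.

Of the 9 assignments, 8 give a value in {T}.

8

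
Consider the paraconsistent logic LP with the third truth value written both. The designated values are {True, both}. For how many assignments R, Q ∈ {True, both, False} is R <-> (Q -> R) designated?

8

Of the 9 assignments, 8 give a value in {True, both}.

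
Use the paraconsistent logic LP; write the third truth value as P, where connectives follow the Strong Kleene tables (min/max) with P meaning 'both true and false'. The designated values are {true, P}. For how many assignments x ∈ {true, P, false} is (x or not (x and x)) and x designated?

x=true: true ✓
x=P: P ✓
x=false: false ·

2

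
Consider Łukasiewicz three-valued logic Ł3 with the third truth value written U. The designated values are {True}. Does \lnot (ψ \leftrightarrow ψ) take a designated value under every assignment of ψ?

Countermodel: ψ=True gives False, which is not designated.

No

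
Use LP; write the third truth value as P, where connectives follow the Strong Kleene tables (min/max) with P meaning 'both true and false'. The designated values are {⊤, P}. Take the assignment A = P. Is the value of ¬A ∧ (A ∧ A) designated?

¬A = ¬P = P
A ∧ A = P ∧ P = P
¬A ∧ (A ∧ A) = P ∧ P = P
P ∈ {⊤, P}.

Yes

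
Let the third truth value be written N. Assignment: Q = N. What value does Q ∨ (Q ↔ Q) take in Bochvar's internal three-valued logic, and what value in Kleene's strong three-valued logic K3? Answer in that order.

N; N

In Bochvar's internal three-valued logic: Q ↔ Q = N ↔ N = N
Q ∨ (Q ↔ Q) = N ∨ N = N
In Kleene's strong three-valued logic K3: Q ↔ Q = N ↔ N = N
Q ∨ (Q ↔ Q) = N ∨ N = N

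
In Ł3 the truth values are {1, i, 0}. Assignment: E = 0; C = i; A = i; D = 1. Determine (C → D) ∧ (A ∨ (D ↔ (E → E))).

C → D = i → 1 = 1
E → E = 0 → 0 = 1
D ↔ (E → E) = 1 ↔ 1 = 1
A ∨ (D ↔ (E → E)) = i ∨ 1 = 1
(C → D) ∧ (A ∨ (D ↔ (E → E))) = 1 ∧ 1 = 1

1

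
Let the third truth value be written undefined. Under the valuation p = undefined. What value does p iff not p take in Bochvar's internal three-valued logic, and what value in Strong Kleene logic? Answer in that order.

undefined; undefined

In Bochvar's internal three-valued logic: not p = not undefined = undefined
p iff not p = undefined iff undefined = undefined
In Strong Kleene logic: not p = not undefined = undefined
p iff not p = undefined iff undefined = undefined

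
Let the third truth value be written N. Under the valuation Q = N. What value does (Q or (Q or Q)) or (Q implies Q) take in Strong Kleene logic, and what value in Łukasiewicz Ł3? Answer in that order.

N; true

In Strong Kleene logic: Q or Q = N or N = N
Q or (Q or Q) = N or N = N
Q implies Q = N implies N = N  [not N or N]
(Q or (Q or Q)) or (Q implies Q) = N or N = N
In Łukasiewicz Ł3: Q or Q = N or N = N
Q or (Q or Q) = N or N = N
Q implies Q = N implies N = true  [min(1, 1−½+½)]
(Q or (Q or Q)) or (Q implies Q) = N or true = true
They differ because Strong Kleene logic and Łukasiewicz Ł3 treat N differently under implication.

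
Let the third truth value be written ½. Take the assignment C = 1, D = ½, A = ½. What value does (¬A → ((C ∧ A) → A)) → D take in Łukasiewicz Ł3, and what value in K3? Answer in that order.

½; ½

In Łukasiewicz Ł3: ¬A = ¬½ = ½
C ∧ A = 1 ∧ ½ = ½
(C ∧ A) → A = ½ → ½ = 1  [min(1, 1−½+½)]
¬A → ((C ∧ A) → A) = ½ → 1 = 1
(¬A → ((C ∧ A) → A)) → D = 1 → ½ = ½
In K3: ¬A = ¬½ = ½
C ∧ A = 1 ∧ ½ = ½
(C ∧ A) → A = ½ → ½ = ½  [¬½ ∨ ½]
¬A → ((C ∧ A) → A) = ½ → ½ = ½
(¬A → ((C ∧ A) → A)) → D = ½ → ½ = ½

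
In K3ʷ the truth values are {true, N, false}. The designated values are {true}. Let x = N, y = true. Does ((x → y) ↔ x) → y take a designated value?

No

x → y = N → true = N  [any arg is the third value ⇒ result is the third value]
(x → y) ↔ x = N ↔ N = N
((x → y) ↔ x) → y = N → true = N
N ∉ {true}.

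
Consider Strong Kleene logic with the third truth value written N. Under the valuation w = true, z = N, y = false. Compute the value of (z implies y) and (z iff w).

z implies y = N implies false = N  [not N or false]
z iff w = N iff true = N
(z implies y) and (z iff w) = N and N = N

N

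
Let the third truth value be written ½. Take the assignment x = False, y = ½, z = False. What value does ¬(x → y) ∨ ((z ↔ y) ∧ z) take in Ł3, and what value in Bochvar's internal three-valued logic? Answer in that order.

In Ł3: x → y = False → ½ = True
¬(x → y) = ¬True = False
z ↔ y = False ↔ ½ = ½
(z ↔ y) ∧ z = ½ ∧ False = False
¬(x → y) ∨ ((z ↔ y) ∧ z) = False ∨ False = False
In Bochvar's internal three-valued logic: x → y = False → ½ = ½  [any arg is the third value ⇒ result is the third value]
¬(x → y) = ¬½ = ½
z ↔ y = False ↔ ½ = ½
(z ↔ y) ∧ z = ½ ∧ False = ½
¬(x → y) ∨ ((z ↔ y) ∧ z) = ½ ∨ ½ = ½
They differ because Ł3 and Bochvar's internal three-valued logic treat ½ differently under the binary connectives.

False; ½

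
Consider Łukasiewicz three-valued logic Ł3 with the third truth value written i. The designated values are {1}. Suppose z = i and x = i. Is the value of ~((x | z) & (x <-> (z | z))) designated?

No

x | z = i | i = i
z | z = i | i = i
x <-> (z | z) = i <-> i = 1  [1 − |½−½|]
(x | z) & (x <-> (z | z)) = i & 1 = i
~((x | z) & (x <-> (z | z))) = ~i = i
i ∉ {1}.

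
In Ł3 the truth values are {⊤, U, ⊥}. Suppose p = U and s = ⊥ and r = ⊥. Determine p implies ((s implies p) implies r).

s implies p = ⊥ implies U = ⊤  [min(1, 1−0+½)]
(s implies p) implies r = ⊤ implies ⊥ = ⊥
p implies ((s implies p) implies r) = U implies ⊥ = U

U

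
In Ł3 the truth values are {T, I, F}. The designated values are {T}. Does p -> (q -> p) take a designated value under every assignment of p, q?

Yes

Every assignment of p, q over {T, I, F} gives a value in {T}.
In particular, with p=I, q=I: p -> (q -> p) = T.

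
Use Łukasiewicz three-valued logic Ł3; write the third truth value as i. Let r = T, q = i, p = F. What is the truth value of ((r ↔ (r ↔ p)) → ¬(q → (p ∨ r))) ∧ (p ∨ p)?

F

r ↔ p = T ↔ F = F
r ↔ (r ↔ p) = T ↔ F = F
p ∨ r = F ∨ T = T
q → (p ∨ r) = i → T = T
¬(q → (p ∨ r)) = ¬T = F
(r ↔ (r ↔ p)) → ¬(q → (p ∨ r)) = F → F = T
p ∨ p = F ∨ F = F
((r ↔ (r ↔ p)) → ¬(q → (p ∨ r))) ∧ (p ∨ p) = T ∧ F = F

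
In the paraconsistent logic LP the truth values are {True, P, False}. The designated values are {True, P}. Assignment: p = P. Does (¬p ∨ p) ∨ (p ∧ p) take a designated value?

Yes

¬p = ¬P = P
¬p ∨ p = P ∨ P = P
p ∧ p = P ∧ P = P
(¬p ∨ p) ∨ (p ∧ p) = P ∨ P = P
P ∈ {True, P}.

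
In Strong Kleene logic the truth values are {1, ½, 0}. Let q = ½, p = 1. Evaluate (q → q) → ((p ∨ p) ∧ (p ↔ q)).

q → q = ½ → ½ = ½  [¬½ ∨ ½]
p ∨ p = 1 ∨ 1 = 1
p ↔ q = 1 ↔ ½ = ½
(p ∨ p) ∧ (p ↔ q) = 1 ∧ ½ = ½
(q → q) → ((p ∨ p) ∧ (p ↔ q)) = ½ → ½ = ½

½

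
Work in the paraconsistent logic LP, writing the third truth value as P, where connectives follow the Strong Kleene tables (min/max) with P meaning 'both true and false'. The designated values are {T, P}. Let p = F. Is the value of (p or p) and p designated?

No

p or p = F or F = F
(p or p) and p = F and F = F
F ∉ {T, P}.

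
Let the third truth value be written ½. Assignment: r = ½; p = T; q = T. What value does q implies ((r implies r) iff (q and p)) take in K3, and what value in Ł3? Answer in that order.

In K3: r implies r = ½ implies ½ = ½  [not ½ or ½]
q and p = T and T = T
(r implies r) iff (q and p) = ½ iff T = ½
q implies ((r implies r) iff (q and p)) = T implies ½ = ½
In Ł3: r implies r = ½ implies ½ = T  [min(1, 1−½+½)]
q and p = T and T = T
(r implies r) iff (q and p) = T iff T = T
q implies ((r implies r) iff (q and p)) = T implies T = T
They differ because K3 and Ł3 treat ½ differently under implication.

½; T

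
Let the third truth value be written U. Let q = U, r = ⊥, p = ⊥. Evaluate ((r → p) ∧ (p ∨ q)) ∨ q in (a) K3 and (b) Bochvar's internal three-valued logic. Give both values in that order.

In K3: r → p = ⊥ → ⊥ = ⊤
p ∨ q = ⊥ ∨ U = U
(r → p) ∧ (p ∨ q) = ⊤ ∧ U = U
((r → p) ∧ (p ∨ q)) ∨ q = U ∨ U = U
In Bochvar's internal three-valued logic: r → p = ⊥ → ⊥ = ⊤
p ∨ q = ⊥ ∨ U = U
(r → p) ∧ (p ∨ q) = ⊤ ∧ U = U
((r → p) ∧ (p ∨ q)) ∨ q = U ∨ U = U

U; U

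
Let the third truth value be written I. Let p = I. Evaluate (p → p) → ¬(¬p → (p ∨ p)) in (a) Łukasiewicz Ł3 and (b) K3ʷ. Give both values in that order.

F; I

In Łukasiewicz Ł3: p → p = I → I = T
¬p = ¬I = I
p ∨ p = I ∨ I = I
¬p → (p ∨ p) = I → I = T
¬(¬p → (p ∨ p)) = ¬T = F
(p → p) → ¬(¬p → (p ∨ p)) = T → F = F
In K3ʷ: p → p = I → I = I
¬p = ¬I = I
p ∨ p = I ∨ I = I
¬p → (p ∨ p) = I → I = I
¬(¬p → (p ∨ p)) = ¬I = I
(p → p) → ¬(¬p → (p ∨ p)) = I → I = I
They differ because Łukasiewicz Ł3 and K3ʷ treat I differently under the binary connectives.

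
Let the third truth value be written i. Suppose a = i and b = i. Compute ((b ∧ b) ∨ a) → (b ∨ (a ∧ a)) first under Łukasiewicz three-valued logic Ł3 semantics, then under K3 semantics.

true; i

In Łukasiewicz three-valued logic Ł3: b ∧ b = i ∧ i = i
(b ∧ b) ∨ a = i ∨ i = i
a ∧ a = i ∧ i = i
b ∨ (a ∧ a) = i ∨ i = i
((b ∧ b) ∨ a) → (b ∨ (a ∧ a)) = i → i = true  [min(1, 1−½+½)]
In K3: b ∧ b = i ∧ i = i
(b ∧ b) ∨ a = i ∨ i = i
a ∧ a = i ∧ i = i
b ∨ (a ∧ a) = i ∨ i = i
((b ∧ b) ∨ a) → (b ∨ (a ∧ a)) = i → i = i  [¬i ∨ i]
They differ because Łukasiewicz three-valued logic Ł3 and K3 treat i differently under implication.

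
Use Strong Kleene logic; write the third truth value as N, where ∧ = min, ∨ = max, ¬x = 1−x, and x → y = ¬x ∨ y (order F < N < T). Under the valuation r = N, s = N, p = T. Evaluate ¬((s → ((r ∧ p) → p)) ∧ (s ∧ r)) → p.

T

r ∧ p = N ∧ T = N
(r ∧ p) → p = N → T = T  [¬N ∨ T]
s → ((r ∧ p) → p) = N → T = T
s ∧ r = N ∧ N = N
(s → ((r ∧ p) → p)) ∧ (s ∧ r) = T ∧ N = N
¬((s → ((r ∧ p) → p)) ∧ (s ∧ r)) = ¬N = N
¬((s → ((r ∧ p) → p)) ∧ (s ∧ r)) → p = N → T = T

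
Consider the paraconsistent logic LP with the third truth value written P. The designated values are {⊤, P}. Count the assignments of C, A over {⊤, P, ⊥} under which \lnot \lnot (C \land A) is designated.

Designated under: (C=⊤, A=⊤); (C=⊤, A=P); (C=P, A=⊤); (C=P, A=P).

4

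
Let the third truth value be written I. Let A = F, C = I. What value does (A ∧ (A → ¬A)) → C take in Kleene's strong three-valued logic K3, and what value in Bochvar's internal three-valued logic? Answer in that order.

T; I

In Kleene's strong three-valued logic K3: ¬A = ¬F = T
A → ¬A = F → T = T
A ∧ (A → ¬A) = F ∧ T = F
(A ∧ (A → ¬A)) → C = F → I = T  [¬F ∨ I]
In Bochvar's internal three-valued logic: ¬A = ¬F = T
A → ¬A = F → T = T
A ∧ (A → ¬A) = F ∧ T = F
(A ∧ (A → ¬A)) → C = F → I = I  [any arg is the third value ⇒ result is the third value]
They differ because Kleene's strong three-valued logic K3 and Bochvar's internal three-valued logic treat I differently under the binary connectives.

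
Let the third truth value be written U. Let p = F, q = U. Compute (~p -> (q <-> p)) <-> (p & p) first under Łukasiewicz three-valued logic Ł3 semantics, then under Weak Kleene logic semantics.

U; U

In Łukasiewicz three-valued logic Ł3: ~p = ~F = T
q <-> p = U <-> F = U
~p -> (q <-> p) = T -> U = U
p & p = F & F = F
(~p -> (q <-> p)) <-> (p & p) = U <-> F = U
In Weak Kleene logic: ~p = ~F = T
q <-> p = U <-> F = U
~p -> (q <-> p) = T -> U = U  [any arg is the third value ⇒ result is the third value]
p & p = F & F = F
(~p -> (q <-> p)) <-> (p & p) = U <-> F = U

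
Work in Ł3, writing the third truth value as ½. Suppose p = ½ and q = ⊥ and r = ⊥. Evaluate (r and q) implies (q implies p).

⊤

r and q = ⊥ and ⊥ = ⊥
q implies p = ⊥ implies ½ = ⊤  [min(1, 1−0+½)]
(r and q) implies (q implies p) = ⊥ implies ⊤ = ⊤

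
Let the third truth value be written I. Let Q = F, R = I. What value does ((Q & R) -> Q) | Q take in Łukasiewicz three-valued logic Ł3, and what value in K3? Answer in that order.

T; T

In Łukasiewicz three-valued logic Ł3: Q & R = F & I = F
(Q & R) -> Q = F -> F = T
((Q & R) -> Q) | Q = T | F = T
In K3: Q & R = F & I = F
(Q & R) -> Q = F -> F = T
((Q & R) -> Q) | Q = T | F = T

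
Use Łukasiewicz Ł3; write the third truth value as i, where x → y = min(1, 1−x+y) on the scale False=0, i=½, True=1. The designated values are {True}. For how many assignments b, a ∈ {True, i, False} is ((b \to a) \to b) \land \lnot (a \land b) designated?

2

Designated under: (b=True, a=False); (b=i, a=False).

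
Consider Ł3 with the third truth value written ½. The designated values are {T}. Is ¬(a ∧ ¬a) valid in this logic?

No

Countermodel: a=½ gives ½, which is not designated.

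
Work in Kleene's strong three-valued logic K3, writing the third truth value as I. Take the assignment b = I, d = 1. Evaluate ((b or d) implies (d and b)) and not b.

b or d = I or 1 = 1
d and b = 1 and I = I
(b or d) implies (d and b) = 1 implies I = I  [not 1 or I]
not b = not I = I
((b or d) implies (d and b)) and not b = I and I = I

I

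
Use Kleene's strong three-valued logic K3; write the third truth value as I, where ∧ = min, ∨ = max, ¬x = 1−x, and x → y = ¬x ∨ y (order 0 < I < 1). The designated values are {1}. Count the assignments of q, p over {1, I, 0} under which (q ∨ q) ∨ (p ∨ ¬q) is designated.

Of the 9 assignments, 7 give a value in {1}.

7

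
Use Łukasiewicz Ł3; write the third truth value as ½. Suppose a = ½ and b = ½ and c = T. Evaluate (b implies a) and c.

T

b implies a = ½ implies ½ = T
(b implies a) and c = T and T = T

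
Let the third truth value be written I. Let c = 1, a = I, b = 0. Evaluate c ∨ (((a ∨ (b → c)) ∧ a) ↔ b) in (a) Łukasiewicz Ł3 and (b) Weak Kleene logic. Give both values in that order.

In Łukasiewicz Ł3: b → c = 0 → 1 = 1
a ∨ (b → c) = I ∨ 1 = 1
(a ∨ (b → c)) ∧ a = 1 ∧ I = I
((a ∨ (b → c)) ∧ a) ↔ b = I ↔ 0 = I  [1 − |½−0|]
c ∨ (((a ∨ (b → c)) ∧ a) ↔ b) = 1 ∨ I = 1
In Weak Kleene logic: b → c = 0 → 1 = 1
a ∨ (b → c) = I ∨ 1 = I
(a ∨ (b → c)) ∧ a = I ∧ I = I
((a ∨ (b → c)) ∧ a) ↔ b = I ↔ 0 = I
c ∨ (((a ∨ (b → c)) ∧ a) ↔ b) = 1 ∨ I = I
They differ because Łukasiewicz Ł3 and Weak Kleene logic treat I differently under the binary connectives.

1; I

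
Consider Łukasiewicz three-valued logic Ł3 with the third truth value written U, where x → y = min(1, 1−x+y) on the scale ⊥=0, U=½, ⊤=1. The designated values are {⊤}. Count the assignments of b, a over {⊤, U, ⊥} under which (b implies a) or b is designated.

8

Of the 9 assignments, 8 give a value in {⊤}.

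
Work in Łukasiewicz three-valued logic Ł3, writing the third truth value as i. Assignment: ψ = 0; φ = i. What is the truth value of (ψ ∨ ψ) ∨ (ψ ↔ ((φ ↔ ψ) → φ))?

ψ ∨ ψ = 0 ∨ 0 = 0
φ ↔ ψ = i ↔ 0 = i
(φ ↔ ψ) → φ = i → i = 1
ψ ↔ ((φ ↔ ψ) → φ) = 0 ↔ 1 = 0
(ψ ∨ ψ) ∨ (ψ ↔ ((φ ↔ ψ) → φ)) = 0 ∨ 0 = 0

0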